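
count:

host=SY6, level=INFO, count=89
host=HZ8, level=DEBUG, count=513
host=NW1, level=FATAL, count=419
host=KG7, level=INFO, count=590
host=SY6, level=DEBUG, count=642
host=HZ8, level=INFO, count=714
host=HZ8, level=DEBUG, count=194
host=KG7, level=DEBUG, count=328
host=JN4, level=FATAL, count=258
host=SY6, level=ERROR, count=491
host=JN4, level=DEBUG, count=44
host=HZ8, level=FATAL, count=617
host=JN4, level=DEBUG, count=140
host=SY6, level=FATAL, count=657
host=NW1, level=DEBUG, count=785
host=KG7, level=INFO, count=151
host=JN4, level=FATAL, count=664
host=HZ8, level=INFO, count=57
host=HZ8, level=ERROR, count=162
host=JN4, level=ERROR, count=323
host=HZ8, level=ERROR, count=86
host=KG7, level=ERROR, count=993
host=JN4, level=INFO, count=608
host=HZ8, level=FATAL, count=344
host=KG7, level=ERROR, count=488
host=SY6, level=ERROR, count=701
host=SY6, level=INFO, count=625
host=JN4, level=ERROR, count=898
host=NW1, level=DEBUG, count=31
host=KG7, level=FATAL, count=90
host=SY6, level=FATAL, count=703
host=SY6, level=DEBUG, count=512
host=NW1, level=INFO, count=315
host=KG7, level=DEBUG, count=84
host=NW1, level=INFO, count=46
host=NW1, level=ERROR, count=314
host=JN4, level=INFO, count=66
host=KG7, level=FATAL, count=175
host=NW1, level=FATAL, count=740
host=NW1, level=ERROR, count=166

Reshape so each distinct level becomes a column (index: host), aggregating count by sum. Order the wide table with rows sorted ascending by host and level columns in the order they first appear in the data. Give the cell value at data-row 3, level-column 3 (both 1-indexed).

With rows sorted ascending by host, row 3 is host=KG7. level columns in first-appearance order: INFO, DEBUG, FATAL, ERROR; column 3 is FATAL.
Long rows with host=KG7, level=FATAL: 90 + 175 = 265.

265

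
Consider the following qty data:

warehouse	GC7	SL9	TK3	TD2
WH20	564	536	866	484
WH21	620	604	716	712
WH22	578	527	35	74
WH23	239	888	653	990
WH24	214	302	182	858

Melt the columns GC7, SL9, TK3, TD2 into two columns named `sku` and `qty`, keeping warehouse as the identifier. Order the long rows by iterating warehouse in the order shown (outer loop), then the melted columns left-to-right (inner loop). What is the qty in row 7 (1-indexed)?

20 rows total (5 × 4). Row 7: index ⌊(7-1)/4⌋ = 1 into warehouse → WH21; (7-1) mod 4 = 2 into the melted columns → TK3.
So row 7 is (WH21, TK3, 716); qty = 716.

716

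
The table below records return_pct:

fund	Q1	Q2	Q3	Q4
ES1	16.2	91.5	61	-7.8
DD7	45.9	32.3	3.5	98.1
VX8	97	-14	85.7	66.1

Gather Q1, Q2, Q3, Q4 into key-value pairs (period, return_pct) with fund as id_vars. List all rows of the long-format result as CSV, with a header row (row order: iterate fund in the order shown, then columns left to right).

Each (fund, column) pair becomes one row: 3 × 4 = 12 rows.
For example, (ES1, Q1) → return_pct=16.2.

fund,period,return_pct
ES1,Q1,16.2
ES1,Q2,91.5
ES1,Q3,61
ES1,Q4,-7.8
DD7,Q1,45.9
DD7,Q2,32.3
DD7,Q3,3.5
DD7,Q4,98.1
VX8,Q1,97
VX8,Q2,-14
VX8,Q3,85.7
VX8,Q4,66.1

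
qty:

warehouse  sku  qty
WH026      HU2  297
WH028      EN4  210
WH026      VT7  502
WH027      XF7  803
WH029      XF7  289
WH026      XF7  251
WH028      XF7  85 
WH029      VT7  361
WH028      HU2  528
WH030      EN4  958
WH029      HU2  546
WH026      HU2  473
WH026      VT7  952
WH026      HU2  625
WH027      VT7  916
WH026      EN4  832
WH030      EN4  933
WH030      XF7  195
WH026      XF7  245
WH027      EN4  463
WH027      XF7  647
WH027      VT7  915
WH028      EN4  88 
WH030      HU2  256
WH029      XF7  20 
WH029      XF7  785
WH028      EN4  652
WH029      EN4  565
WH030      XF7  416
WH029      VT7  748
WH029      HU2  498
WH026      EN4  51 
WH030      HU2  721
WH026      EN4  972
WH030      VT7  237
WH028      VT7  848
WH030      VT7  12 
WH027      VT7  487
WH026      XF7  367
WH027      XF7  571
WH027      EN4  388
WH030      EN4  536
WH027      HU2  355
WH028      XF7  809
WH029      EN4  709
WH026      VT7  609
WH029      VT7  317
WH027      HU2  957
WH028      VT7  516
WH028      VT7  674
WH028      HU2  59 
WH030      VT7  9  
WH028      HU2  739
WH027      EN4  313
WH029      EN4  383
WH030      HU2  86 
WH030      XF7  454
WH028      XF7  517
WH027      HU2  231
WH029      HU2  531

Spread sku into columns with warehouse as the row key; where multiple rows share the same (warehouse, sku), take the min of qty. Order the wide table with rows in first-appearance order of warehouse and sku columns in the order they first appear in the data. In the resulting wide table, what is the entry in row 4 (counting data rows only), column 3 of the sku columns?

With rows in first-appearance order of warehouse, row 4 is warehouse=WH029. sku columns in first-appearance order: HU2, EN4, VT7, XF7; column 3 is VT7.
Long rows with warehouse=WH029, sku=VT7: min(361, 748, 317) = 317.

317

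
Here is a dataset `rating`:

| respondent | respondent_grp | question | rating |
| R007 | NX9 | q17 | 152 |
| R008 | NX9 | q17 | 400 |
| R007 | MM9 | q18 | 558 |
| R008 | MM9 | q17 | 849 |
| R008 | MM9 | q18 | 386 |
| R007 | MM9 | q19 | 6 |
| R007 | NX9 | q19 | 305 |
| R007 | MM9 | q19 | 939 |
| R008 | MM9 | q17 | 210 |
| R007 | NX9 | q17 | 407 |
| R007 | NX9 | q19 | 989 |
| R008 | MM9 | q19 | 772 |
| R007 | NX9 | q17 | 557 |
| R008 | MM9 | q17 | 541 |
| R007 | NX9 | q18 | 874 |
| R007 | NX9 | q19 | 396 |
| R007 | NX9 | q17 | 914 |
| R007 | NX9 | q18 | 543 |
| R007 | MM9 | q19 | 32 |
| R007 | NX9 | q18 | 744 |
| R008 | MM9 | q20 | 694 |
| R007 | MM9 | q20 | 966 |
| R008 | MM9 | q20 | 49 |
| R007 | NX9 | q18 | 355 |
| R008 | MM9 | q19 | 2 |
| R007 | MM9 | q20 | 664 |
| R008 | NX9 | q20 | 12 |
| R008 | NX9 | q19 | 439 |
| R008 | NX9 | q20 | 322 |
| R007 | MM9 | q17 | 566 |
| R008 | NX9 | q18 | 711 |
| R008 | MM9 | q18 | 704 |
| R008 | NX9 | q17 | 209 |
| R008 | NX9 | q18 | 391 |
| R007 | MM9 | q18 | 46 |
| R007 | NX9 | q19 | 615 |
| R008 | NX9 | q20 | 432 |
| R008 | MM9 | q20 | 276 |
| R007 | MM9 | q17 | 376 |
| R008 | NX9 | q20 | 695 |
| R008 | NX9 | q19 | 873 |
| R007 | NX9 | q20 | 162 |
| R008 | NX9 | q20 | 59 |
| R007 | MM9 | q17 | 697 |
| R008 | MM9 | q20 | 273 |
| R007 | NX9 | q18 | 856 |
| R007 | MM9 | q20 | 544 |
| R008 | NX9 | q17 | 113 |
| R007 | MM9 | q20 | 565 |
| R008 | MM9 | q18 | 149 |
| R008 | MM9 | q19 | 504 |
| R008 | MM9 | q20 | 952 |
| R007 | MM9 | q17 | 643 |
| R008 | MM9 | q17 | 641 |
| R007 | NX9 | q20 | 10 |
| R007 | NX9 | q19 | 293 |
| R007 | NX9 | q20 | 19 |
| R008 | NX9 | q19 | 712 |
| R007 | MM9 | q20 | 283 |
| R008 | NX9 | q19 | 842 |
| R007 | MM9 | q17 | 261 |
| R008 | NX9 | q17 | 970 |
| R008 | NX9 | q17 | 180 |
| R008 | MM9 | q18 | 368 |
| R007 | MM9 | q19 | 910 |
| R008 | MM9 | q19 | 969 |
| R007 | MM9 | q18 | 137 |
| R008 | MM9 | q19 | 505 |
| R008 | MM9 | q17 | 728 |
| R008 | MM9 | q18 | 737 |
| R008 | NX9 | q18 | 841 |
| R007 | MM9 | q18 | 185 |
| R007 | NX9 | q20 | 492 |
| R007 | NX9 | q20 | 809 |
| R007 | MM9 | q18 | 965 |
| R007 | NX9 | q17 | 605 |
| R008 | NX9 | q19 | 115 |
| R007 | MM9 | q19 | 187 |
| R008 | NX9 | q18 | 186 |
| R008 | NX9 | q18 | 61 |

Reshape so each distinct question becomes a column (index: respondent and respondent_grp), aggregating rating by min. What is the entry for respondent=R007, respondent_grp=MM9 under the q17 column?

Rows with respondent=R007, respondent_grp=MM9 and question=q17: rating values are 566, 376, 697, 643, 261.
min(566, 376, 697, 643, 261) = 261.

261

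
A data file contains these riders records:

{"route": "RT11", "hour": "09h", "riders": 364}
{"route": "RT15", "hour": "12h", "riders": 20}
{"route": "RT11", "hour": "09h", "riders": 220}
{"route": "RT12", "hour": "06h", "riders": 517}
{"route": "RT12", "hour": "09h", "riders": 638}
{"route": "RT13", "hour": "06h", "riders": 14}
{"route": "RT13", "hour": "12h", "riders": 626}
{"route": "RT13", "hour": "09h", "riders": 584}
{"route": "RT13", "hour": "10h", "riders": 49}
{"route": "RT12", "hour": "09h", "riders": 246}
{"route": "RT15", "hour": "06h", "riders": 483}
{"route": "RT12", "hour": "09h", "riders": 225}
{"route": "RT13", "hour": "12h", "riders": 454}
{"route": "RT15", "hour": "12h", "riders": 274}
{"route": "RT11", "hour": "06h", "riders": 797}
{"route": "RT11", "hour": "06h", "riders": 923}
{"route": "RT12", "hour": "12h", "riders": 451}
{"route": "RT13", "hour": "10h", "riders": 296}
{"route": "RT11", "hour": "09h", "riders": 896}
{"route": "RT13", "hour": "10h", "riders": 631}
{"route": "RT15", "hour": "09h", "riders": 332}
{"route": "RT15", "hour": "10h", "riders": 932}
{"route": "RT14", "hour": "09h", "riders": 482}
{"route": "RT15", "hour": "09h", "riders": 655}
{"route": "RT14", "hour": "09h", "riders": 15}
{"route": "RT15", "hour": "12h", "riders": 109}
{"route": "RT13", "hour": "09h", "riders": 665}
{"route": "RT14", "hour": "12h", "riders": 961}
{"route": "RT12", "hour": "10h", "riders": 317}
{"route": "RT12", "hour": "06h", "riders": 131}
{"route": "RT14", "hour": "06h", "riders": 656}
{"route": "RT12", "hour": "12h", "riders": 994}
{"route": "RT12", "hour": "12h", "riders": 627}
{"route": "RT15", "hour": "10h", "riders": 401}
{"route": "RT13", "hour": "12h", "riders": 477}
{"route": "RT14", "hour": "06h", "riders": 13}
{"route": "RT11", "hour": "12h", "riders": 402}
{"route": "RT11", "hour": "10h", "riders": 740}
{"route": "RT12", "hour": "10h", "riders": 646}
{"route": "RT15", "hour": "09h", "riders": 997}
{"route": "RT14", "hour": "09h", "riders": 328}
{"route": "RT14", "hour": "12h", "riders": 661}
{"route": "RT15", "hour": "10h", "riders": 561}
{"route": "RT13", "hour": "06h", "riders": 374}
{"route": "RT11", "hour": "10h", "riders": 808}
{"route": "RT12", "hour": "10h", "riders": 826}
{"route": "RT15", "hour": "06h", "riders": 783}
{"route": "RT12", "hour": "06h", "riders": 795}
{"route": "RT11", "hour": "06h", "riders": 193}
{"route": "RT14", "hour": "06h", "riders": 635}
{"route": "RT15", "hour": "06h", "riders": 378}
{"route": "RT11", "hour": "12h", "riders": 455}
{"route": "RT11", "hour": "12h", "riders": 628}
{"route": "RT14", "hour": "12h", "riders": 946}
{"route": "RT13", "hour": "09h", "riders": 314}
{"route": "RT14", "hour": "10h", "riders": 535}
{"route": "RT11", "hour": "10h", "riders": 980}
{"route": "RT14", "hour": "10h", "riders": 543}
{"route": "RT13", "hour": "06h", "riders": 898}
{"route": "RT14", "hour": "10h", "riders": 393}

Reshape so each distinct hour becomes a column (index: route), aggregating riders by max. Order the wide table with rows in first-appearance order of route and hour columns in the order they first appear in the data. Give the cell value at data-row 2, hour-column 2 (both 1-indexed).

274

With rows in first-appearance order of route, row 2 is route=RT15. hour columns in first-appearance order: 09h, 12h, 06h, 10h; column 2 is 12h.
Long rows with route=RT15, hour=12h: max(20, 274, 109) = 274.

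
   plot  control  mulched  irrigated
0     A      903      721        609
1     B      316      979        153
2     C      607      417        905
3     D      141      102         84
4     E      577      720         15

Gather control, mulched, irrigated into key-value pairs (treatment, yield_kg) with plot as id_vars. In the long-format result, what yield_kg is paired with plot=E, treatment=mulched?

Unpivoting turns each (plot, wide-column) pair into one long row.
The wide cell at row E, column mulched holds 720, so the long row (E, mulched) has yield_kg=720.

720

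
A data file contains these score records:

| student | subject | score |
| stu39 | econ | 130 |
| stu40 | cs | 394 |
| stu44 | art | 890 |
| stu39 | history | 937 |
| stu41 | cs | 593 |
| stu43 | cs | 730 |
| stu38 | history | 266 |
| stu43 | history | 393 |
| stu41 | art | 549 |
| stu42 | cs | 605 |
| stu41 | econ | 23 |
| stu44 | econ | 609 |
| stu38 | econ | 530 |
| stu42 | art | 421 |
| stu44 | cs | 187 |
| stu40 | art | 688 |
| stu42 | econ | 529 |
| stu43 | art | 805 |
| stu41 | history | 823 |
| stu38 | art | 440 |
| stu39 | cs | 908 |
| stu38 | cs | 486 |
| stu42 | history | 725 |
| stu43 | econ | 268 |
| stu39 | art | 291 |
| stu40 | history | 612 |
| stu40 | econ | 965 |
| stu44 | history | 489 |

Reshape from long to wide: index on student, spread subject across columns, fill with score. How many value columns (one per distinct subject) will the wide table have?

4 distinct subject values: art, cs, history, econ.

4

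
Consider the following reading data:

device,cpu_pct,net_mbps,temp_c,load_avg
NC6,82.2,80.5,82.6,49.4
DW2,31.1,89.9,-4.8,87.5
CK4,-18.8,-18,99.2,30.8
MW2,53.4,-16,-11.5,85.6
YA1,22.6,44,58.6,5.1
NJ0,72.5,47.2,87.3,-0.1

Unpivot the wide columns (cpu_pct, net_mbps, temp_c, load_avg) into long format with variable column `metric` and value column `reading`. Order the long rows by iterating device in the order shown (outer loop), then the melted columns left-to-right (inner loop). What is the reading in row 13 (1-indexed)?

24 rows total (6 × 4). Row 13: index ⌊(13-1)/4⌋ = 3 into device → MW2; (13-1) mod 4 = 0 into the melted columns → cpu_pct.
So row 13 is (MW2, cpu_pct, 53.4); reading = 53.4.

53.4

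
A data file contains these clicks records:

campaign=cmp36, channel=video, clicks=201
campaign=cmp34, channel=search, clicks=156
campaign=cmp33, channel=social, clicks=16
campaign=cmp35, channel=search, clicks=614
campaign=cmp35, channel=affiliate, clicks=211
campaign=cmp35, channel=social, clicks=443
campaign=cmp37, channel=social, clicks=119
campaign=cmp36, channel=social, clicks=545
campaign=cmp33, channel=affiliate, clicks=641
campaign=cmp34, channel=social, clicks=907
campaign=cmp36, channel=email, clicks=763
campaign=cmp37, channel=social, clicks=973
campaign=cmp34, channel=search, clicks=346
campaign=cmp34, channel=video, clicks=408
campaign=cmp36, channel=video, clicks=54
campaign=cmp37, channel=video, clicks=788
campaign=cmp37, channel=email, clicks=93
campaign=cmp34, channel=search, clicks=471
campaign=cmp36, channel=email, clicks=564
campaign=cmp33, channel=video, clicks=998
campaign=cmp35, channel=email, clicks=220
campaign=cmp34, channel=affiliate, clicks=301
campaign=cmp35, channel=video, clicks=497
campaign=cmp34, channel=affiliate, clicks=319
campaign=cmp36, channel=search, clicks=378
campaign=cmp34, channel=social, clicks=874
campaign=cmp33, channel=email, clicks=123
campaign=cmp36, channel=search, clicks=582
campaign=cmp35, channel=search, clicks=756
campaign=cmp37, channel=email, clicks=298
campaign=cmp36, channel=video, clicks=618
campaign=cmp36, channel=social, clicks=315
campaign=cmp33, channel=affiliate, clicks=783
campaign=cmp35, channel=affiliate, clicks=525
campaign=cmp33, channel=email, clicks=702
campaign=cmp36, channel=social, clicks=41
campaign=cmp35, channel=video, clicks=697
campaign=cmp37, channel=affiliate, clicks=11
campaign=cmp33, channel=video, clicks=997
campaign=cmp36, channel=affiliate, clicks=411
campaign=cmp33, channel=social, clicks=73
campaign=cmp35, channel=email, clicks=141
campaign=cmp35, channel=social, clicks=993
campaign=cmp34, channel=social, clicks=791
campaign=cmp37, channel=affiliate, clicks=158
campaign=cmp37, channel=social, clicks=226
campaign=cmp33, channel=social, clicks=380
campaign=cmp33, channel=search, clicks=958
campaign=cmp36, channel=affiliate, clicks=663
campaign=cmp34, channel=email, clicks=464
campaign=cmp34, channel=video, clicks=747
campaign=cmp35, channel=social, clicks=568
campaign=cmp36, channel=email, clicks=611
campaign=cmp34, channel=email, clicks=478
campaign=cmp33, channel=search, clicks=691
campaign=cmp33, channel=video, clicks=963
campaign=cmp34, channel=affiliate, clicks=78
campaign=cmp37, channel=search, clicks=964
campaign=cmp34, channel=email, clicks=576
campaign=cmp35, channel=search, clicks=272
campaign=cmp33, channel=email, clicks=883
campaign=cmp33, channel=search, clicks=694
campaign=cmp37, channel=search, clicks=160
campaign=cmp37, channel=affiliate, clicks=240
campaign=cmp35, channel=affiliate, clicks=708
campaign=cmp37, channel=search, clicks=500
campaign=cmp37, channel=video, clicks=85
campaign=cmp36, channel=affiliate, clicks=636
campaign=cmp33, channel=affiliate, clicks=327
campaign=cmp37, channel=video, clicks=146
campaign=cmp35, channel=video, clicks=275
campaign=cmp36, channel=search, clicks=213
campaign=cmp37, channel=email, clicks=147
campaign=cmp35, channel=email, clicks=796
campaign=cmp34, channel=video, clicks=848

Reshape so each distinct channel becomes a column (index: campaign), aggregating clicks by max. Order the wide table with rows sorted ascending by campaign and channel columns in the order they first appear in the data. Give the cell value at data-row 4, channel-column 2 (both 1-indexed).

With rows sorted ascending by campaign, row 4 is campaign=cmp36. channel columns in first-appearance order: video, search, social, affiliate, email; column 2 is search.
Long rows with campaign=cmp36, channel=search: max(378, 582, 213) = 582.

582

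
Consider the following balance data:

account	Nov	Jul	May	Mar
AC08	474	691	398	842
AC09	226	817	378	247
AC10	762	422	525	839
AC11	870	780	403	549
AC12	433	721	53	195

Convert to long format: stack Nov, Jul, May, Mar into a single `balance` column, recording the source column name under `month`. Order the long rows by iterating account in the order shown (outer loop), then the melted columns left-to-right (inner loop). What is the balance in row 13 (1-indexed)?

870

20 rows total (5 × 4). Row 13: index ⌊(13-1)/4⌋ = 3 into account → AC11; (13-1) mod 4 = 0 into the melted columns → Nov.
So row 13 is (AC11, Nov, 870); balance = 870.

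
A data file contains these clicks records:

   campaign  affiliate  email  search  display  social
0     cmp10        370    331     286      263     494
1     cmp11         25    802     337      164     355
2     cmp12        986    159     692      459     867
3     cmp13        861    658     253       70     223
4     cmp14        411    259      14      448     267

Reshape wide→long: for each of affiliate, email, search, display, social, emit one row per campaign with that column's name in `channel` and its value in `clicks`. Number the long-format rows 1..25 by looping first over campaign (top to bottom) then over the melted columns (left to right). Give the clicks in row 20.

25 rows total (5 × 5). Row 20: index ⌊(20-1)/5⌋ = 3 into campaign → cmp13; (20-1) mod 5 = 4 into the melted columns → social.
So row 20 is (cmp13, social, 223); clicks = 223.

223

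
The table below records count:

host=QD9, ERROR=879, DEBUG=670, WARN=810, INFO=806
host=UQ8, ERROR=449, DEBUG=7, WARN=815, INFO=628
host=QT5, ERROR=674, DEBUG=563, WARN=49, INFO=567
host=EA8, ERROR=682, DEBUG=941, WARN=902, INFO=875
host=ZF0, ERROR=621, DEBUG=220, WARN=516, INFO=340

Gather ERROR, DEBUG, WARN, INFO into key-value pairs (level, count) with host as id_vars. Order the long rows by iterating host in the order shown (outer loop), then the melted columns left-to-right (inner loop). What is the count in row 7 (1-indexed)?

20 rows total (5 × 4). Row 7: index ⌊(7-1)/4⌋ = 1 into host → UQ8; (7-1) mod 4 = 2 into the melted columns → WARN.
So row 7 is (UQ8, WARN, 815); count = 815.

815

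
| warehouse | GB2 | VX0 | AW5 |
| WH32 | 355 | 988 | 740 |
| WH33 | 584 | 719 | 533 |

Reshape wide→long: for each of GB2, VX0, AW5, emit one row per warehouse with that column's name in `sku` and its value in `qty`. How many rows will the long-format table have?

2 warehouse values × 3 melted columns = 6 rows.

6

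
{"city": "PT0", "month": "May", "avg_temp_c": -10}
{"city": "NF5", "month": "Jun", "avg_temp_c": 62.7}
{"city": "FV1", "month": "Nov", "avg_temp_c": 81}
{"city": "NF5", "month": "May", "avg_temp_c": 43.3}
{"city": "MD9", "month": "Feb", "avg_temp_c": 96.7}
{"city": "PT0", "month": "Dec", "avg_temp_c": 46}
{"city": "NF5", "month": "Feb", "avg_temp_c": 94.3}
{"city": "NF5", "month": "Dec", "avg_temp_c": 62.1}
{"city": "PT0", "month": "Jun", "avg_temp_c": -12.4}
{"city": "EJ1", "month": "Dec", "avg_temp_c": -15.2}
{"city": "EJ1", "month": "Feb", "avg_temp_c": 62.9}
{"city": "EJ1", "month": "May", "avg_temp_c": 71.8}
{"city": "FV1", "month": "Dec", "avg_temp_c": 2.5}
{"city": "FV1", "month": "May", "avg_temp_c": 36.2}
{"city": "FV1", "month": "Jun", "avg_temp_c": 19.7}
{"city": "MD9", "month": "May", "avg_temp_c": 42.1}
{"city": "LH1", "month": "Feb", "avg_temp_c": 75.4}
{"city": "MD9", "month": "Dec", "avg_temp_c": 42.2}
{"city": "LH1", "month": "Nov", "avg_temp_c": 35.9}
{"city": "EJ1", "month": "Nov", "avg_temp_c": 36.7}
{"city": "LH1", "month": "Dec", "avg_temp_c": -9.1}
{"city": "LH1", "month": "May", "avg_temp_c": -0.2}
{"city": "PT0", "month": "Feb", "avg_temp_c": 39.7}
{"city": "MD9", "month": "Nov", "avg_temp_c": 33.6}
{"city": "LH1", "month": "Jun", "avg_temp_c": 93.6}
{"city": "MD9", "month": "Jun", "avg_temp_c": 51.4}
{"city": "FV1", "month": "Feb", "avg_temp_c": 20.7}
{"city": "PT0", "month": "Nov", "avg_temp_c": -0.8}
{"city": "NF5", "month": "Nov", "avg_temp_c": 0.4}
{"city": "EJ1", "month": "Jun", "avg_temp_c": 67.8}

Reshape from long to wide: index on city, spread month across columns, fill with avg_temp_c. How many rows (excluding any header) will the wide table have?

6 distinct city values → 6 rows.

6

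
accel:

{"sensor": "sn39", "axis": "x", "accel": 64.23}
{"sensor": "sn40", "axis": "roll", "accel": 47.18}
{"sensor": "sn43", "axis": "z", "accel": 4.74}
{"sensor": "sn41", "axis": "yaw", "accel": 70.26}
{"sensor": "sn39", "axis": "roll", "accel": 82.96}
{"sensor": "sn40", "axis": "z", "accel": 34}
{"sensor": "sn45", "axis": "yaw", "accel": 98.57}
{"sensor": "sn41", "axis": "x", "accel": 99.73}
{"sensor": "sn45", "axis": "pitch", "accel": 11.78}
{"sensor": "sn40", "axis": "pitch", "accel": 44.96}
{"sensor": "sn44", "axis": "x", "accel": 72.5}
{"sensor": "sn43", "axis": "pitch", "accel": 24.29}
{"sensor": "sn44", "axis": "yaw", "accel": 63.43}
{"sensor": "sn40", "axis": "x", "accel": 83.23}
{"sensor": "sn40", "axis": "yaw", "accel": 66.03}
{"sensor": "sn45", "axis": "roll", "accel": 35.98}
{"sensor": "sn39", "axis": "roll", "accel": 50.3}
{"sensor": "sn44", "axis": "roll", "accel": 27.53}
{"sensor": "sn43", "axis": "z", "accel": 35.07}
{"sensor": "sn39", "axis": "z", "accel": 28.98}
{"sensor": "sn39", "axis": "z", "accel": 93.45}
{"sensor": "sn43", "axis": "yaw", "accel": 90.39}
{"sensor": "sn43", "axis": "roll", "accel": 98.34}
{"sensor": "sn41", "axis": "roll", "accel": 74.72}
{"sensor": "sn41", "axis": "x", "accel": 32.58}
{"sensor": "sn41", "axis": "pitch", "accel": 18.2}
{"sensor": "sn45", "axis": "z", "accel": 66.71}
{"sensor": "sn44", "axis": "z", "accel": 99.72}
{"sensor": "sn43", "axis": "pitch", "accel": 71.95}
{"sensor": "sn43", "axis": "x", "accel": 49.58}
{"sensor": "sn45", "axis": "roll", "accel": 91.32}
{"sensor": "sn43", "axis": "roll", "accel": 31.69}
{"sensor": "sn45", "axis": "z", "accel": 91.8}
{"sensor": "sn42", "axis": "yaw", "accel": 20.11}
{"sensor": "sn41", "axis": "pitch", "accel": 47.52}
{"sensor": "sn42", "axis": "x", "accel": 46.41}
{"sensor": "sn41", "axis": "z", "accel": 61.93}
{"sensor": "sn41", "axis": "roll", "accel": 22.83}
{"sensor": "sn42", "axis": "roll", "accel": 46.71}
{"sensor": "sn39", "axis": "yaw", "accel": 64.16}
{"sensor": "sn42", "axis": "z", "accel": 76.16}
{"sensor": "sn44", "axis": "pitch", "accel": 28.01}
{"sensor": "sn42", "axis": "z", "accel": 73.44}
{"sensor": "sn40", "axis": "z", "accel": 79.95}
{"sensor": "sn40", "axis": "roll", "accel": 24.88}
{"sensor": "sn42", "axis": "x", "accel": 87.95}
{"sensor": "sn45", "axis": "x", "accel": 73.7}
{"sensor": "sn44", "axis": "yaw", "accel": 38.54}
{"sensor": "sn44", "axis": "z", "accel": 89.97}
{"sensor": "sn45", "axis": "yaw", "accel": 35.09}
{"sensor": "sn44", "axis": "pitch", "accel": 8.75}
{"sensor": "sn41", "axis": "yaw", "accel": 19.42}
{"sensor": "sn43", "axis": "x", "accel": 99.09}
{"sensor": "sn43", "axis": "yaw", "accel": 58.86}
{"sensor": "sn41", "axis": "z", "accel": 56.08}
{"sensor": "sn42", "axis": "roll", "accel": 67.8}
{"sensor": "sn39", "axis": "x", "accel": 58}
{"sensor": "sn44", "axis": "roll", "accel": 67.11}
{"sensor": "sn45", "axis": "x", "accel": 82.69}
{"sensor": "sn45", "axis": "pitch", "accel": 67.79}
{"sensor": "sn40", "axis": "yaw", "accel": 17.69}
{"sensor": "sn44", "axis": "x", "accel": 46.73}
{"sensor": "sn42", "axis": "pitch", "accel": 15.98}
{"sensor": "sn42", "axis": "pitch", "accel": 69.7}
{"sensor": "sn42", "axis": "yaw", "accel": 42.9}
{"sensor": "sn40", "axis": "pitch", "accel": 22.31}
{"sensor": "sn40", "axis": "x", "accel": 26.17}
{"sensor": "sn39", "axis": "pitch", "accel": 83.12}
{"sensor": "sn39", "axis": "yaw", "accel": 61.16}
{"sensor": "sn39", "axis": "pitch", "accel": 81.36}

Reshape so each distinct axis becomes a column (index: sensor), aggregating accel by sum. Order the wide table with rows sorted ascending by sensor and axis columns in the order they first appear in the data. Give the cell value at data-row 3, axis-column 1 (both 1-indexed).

With rows sorted ascending by sensor, row 3 is sensor=sn41. axis columns in first-appearance order: x, roll, z, yaw, pitch; column 1 is x.
Long rows with sensor=sn41, axis=x: 99.73 + 32.58 = 132.31.

132.31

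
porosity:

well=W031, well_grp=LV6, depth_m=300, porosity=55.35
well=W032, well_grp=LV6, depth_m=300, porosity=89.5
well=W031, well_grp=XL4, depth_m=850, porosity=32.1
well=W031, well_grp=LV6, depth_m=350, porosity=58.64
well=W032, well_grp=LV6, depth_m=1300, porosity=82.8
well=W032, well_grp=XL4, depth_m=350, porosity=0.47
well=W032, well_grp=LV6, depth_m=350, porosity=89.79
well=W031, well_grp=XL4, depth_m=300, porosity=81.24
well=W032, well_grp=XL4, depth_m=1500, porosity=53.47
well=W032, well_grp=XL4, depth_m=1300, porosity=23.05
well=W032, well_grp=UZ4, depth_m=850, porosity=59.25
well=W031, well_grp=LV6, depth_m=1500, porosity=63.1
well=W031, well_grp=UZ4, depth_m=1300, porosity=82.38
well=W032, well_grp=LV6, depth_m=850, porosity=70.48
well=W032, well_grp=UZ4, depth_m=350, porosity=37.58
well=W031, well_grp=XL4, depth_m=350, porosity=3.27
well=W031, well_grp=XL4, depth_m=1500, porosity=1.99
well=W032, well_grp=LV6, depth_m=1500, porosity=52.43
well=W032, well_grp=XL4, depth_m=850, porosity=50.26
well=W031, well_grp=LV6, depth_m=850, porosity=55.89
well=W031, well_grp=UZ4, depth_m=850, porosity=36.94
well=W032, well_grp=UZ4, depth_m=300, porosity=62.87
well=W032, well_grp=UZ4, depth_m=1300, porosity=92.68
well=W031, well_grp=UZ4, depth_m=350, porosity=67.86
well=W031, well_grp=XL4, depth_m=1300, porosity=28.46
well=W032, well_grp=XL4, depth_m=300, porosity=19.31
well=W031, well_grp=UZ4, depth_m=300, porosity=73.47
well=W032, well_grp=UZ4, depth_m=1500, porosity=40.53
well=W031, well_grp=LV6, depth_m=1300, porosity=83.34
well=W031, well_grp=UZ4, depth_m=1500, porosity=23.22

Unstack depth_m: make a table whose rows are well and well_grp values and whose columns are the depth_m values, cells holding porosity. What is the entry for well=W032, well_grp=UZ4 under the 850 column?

59.25

Wide layout: rows indexed by well and well_grp, columns are the 5 distinct depth_m values (300, 850, 350, 1300, 1500).
Cell (well=W032, well_grp=UZ4, depth_m=850) draws from the long row where well=W032, well_grp=UZ4 and depth_m=850, which has porosity=59.25.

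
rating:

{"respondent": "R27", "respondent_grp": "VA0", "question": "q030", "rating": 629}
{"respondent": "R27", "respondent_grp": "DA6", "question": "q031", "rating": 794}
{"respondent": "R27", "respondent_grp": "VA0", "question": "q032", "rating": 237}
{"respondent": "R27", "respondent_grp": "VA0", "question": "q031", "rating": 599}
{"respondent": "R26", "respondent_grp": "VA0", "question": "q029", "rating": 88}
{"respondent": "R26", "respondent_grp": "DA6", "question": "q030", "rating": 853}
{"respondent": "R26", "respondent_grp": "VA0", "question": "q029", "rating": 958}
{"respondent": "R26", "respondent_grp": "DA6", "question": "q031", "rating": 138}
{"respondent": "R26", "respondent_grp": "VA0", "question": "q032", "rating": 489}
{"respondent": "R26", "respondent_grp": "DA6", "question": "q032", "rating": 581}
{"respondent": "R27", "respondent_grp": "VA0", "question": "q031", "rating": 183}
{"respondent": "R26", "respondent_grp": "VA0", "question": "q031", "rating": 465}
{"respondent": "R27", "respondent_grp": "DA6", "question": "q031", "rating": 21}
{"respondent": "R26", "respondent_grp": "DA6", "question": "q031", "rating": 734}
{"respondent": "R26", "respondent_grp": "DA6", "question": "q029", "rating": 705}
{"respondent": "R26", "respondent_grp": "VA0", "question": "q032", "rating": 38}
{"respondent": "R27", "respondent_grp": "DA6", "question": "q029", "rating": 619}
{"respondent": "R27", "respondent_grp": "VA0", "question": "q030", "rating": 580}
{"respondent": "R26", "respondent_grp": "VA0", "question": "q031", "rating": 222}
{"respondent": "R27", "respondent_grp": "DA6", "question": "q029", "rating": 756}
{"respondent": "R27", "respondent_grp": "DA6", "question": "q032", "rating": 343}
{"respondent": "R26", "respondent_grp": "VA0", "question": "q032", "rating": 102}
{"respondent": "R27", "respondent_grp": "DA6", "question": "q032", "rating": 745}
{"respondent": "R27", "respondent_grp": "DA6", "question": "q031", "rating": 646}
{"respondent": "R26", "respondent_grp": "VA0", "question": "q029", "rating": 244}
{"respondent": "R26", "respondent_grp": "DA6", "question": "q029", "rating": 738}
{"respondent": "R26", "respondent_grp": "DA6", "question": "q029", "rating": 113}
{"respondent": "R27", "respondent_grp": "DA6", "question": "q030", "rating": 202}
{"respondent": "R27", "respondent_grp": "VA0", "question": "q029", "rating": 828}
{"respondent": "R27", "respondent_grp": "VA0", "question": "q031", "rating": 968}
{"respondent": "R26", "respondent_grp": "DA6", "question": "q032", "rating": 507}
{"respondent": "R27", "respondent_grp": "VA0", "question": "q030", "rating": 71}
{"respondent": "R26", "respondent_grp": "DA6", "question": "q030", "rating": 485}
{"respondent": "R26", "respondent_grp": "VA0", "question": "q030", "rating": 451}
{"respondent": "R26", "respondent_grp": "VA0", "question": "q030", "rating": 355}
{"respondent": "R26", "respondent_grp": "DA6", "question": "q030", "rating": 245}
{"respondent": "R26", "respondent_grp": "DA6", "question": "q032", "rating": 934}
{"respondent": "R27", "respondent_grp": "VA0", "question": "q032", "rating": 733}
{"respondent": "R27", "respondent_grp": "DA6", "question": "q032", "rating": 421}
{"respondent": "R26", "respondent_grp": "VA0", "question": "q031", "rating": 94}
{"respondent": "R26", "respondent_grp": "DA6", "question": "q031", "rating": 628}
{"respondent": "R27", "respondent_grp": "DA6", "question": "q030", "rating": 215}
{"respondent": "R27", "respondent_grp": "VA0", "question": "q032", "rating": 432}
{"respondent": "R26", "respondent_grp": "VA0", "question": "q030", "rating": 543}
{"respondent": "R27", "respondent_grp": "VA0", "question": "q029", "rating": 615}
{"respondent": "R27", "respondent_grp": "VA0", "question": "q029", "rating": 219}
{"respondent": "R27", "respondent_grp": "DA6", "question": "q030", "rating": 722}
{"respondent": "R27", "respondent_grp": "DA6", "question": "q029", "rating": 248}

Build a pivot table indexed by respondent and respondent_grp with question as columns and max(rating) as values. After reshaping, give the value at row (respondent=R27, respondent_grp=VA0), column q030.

629

Rows with respondent=R27, respondent_grp=VA0 and question=q030: rating values are 629, 580, 71.
max(629, 580, 71) = 629.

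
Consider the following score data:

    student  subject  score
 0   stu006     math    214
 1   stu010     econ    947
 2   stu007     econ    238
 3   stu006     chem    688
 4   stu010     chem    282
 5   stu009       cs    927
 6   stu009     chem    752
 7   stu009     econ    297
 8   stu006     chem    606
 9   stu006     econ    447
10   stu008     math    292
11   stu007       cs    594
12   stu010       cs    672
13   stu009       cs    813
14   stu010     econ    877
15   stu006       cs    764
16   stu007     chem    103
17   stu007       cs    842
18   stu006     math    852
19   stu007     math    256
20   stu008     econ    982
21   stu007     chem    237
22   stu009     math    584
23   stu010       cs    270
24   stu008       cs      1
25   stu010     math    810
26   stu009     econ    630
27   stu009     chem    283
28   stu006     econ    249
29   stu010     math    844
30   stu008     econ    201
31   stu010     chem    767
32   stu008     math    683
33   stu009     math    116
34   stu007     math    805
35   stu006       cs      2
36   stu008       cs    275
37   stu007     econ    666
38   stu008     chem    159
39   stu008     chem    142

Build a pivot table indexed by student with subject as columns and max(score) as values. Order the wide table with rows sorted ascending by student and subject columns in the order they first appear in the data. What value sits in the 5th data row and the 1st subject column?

844

With rows sorted ascending by student, row 5 is student=stu010. subject columns in first-appearance order: math, econ, chem, cs; column 1 is math.
Long rows with student=stu010, subject=math: max(810, 844) = 844.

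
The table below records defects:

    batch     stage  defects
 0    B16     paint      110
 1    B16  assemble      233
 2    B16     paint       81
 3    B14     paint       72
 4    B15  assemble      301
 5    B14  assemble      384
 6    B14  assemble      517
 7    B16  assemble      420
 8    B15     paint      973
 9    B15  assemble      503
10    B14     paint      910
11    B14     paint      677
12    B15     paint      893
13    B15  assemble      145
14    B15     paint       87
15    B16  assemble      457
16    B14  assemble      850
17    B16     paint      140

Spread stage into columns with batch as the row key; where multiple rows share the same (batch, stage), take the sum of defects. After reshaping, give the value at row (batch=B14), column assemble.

1751

Rows with batch=B14 and stage=assemble: defects values are 384, 517, 850.
384 + 517 + 850 = 1751.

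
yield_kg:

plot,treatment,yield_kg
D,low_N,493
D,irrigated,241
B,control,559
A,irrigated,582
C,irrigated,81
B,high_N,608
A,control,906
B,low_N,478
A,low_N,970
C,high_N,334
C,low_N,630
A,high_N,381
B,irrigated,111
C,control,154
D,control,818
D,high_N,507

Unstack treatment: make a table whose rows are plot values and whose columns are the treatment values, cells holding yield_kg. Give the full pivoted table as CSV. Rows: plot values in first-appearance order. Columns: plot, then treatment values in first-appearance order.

Columns: plot plus the 4 distinct treatment values (low_N, irrigated, control, high_N).
For example, row D column low_N takes yield_kg=493 from the long row (D, low_N).

plot,low_N,irrigated,control,high_N
D,493,241,818,507
B,478,111,559,608
A,970,582,906,381
C,630,81,154,334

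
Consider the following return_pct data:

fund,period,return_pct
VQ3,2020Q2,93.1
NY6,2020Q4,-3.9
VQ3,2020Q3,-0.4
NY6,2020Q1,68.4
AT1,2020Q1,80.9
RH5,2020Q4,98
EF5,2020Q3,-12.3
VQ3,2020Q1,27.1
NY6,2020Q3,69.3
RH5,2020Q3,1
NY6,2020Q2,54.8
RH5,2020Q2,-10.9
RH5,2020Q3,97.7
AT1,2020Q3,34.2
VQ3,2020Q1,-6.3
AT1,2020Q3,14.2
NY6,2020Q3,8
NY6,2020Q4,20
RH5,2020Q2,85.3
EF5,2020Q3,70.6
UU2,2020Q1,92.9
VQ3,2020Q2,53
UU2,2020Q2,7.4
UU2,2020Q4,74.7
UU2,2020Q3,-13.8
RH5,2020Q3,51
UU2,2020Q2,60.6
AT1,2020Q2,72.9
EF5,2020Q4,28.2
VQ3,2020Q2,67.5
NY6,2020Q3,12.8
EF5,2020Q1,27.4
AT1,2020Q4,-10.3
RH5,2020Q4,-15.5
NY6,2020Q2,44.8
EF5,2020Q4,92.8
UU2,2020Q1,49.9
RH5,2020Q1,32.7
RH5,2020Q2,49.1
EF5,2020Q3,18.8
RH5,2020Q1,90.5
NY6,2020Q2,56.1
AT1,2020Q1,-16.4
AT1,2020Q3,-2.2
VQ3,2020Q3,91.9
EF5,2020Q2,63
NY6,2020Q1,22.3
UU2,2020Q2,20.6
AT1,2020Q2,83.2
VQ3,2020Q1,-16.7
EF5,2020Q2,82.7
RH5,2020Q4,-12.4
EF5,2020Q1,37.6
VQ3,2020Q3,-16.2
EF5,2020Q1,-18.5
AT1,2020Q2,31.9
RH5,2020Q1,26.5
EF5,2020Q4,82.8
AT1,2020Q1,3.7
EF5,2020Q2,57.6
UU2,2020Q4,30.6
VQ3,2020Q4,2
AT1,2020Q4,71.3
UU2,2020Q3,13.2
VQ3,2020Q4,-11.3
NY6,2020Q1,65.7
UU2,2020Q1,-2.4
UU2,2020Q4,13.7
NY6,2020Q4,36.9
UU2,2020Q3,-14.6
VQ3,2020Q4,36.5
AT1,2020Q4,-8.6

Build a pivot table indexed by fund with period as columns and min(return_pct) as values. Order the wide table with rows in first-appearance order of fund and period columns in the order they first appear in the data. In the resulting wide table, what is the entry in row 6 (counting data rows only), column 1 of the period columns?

7.4

With rows in first-appearance order of fund, row 6 is fund=UU2. period columns in first-appearance order: 2020Q2, 2020Q4, 2020Q3, 2020Q1; column 1 is 2020Q2.
Long rows with fund=UU2, period=2020Q2: min(7.4, 60.6, 20.6) = 7.4.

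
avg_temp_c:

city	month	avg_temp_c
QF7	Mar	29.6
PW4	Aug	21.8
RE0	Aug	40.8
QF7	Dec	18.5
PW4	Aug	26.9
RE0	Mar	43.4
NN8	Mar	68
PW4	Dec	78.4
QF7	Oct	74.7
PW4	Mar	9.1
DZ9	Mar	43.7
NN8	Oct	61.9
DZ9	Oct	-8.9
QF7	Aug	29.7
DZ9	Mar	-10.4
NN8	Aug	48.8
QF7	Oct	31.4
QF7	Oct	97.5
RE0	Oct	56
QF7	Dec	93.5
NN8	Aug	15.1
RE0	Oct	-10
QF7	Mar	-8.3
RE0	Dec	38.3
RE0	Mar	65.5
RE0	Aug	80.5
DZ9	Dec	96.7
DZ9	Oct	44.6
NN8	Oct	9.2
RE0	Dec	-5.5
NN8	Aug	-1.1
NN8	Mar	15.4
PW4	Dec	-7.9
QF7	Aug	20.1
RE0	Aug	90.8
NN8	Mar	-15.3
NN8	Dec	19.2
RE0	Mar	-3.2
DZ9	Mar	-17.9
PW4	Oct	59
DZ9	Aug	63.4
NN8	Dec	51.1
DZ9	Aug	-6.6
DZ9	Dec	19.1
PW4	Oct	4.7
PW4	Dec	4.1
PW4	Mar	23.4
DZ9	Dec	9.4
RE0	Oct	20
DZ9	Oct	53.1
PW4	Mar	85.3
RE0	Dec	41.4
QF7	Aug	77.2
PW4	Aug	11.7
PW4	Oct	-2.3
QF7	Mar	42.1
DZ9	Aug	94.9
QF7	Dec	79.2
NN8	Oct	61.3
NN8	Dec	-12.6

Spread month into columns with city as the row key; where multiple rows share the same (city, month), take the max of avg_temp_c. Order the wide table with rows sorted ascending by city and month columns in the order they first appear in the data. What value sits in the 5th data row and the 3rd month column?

With rows sorted ascending by city, row 5 is city=RE0. month columns in first-appearance order: Mar, Aug, Dec, Oct; column 3 is Dec.
Long rows with city=RE0, month=Dec: max(38.3, -5.5, 41.4) = 41.4.

41.4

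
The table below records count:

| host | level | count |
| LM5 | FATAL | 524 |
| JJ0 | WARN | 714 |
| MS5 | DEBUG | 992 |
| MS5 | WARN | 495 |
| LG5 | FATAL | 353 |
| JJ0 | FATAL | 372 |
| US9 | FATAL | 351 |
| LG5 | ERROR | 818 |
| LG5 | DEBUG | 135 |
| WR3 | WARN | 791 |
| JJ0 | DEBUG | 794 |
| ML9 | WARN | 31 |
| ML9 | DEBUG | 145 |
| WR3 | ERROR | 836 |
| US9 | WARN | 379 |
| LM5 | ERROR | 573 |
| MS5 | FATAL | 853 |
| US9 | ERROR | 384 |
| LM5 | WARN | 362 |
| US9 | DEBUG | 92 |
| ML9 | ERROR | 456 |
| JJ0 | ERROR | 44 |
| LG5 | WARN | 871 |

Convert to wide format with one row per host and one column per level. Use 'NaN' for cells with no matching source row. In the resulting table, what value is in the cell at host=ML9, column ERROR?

The long row with host=ML9, level=ERROR has count=456.

456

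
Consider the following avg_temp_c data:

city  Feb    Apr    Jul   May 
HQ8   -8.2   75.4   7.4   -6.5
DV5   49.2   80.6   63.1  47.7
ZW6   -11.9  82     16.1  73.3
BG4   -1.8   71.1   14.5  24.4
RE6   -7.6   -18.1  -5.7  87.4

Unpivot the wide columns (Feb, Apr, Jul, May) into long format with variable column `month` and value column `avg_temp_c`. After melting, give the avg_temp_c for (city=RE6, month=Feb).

Unpivoting turns each (city, wide-column) pair into one long row.
The wide cell at row RE6, column Feb holds -7.6, so the long row (RE6, Feb) has avg_temp_c=-7.6.

-7.6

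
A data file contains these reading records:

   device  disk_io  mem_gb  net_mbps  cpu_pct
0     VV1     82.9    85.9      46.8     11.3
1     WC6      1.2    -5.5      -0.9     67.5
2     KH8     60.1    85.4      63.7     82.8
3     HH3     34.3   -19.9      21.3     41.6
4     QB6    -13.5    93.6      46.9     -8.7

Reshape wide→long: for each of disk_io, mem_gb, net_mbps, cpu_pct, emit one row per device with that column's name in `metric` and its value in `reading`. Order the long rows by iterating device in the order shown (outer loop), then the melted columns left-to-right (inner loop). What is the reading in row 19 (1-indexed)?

20 rows total (5 × 4). Row 19: index ⌊(19-1)/4⌋ = 4 into device → QB6; (19-1) mod 4 = 2 into the melted columns → net_mbps.
So row 19 is (QB6, net_mbps, 46.9); reading = 46.9.

46.9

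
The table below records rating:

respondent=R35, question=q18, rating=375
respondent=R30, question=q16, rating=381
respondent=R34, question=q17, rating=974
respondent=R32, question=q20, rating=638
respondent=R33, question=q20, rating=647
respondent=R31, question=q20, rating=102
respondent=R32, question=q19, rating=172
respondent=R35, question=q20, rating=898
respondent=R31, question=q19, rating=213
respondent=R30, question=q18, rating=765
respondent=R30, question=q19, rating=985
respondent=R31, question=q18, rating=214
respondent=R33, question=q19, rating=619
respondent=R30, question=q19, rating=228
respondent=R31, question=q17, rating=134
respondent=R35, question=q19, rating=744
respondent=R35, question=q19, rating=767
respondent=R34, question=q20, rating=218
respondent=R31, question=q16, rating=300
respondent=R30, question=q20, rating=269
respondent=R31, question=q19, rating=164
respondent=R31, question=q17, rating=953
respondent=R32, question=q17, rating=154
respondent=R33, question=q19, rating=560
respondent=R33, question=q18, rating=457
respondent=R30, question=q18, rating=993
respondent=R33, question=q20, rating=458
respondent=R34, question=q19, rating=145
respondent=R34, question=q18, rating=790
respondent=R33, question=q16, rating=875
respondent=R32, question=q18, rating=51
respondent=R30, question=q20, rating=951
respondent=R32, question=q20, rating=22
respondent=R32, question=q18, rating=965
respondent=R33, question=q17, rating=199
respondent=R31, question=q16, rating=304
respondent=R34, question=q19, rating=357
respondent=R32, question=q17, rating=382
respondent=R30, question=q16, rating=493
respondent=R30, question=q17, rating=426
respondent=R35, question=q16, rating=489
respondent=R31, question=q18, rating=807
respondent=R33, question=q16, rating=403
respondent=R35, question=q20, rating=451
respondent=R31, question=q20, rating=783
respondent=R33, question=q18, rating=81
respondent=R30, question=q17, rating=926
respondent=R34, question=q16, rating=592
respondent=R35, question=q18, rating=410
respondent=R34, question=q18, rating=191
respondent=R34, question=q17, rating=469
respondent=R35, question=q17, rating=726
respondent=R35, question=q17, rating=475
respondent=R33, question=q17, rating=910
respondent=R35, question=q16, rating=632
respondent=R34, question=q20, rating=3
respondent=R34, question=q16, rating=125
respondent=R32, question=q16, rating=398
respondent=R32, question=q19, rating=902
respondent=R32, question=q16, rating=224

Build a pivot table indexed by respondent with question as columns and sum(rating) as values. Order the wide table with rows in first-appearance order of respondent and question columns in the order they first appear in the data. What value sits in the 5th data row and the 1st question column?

With rows in first-appearance order of respondent, row 5 is respondent=R33. question columns in first-appearance order: q18, q16, q17, q20, q19; column 1 is q18.
Long rows with respondent=R33, question=q18: 457 + 81 = 538.

538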